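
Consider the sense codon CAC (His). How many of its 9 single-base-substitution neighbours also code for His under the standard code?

1

Position 1: none → 0 synonymous.
Position 2: none → 0 synonymous.
Position 3: CAU → 1 synonymous.
Total: 0 + 0 + 1 = 1.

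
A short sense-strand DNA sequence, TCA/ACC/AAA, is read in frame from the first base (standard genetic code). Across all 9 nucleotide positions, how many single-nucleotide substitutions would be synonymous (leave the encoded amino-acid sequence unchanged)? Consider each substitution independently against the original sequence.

Codon 1 (TCA, Ser): 3 synonymous substitutions.
Codon 2 (ACC, Thr): 3 synonymous substitutions.
Codon 3 (AAA, Lys): 1 synonymous substitution.
Total: 3 + 3 + 1 = 7.

7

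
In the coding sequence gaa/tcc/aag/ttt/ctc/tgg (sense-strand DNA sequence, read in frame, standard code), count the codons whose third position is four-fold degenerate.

2

Codon 1 GAA (Glu): third position 2-fold.
Codon 2 TCC (Ser): third position 4-fold.
Codon 3 AAG (Lys): third position 2-fold.
Codon 4 TTT (Phe): third position 2-fold.
Codon 5 CTC (Leu): third position 4-fold.
Codon 6 TGG (Trp): third position 1-fold.
Four-fold degenerate third positions: 2.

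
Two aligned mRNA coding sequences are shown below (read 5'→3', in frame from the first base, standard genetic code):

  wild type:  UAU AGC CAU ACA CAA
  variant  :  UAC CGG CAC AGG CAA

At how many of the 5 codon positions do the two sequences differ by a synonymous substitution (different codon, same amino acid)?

2

Codon 1: UAU Tyr / UAC Tyr — synonymous.
Codon 2: AGC Ser / CGG Arg — nonsynonymous.
Codon 3: CAU His / CAC His — synonymous.
Codon 4: ACA Thr / AGG Arg — nonsynonymous.
Codon 5: CAA Gln / CAA Gln — identical.
Synonymous differences: 2.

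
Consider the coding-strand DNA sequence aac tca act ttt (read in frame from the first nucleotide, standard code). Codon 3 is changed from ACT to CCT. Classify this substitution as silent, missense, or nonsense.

Position 7 falls in codon 3: ACT → Thr.
After the substitution the codon is CCT → Pro.
Thr ≠ Pro, so this is a missense mutation.

missense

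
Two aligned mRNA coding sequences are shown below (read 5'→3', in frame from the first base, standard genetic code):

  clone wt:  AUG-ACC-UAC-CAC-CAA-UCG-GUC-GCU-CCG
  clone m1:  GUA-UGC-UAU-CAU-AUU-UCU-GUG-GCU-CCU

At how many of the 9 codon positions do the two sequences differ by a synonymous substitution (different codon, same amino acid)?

5

Codon 1: AUG Met / GUA Val — nonsynonymous.
Codon 2: ACC Thr / UGC Cys — nonsynonymous.
Codon 3: UAC Tyr / UAU Tyr — synonymous.
Codon 4: CAC His / CAU His — synonymous.
Codon 5: CAA Gln / AUU Ile — nonsynonymous.
Codon 6: UCG Ser / UCU Ser — synonymous.
Codon 7: GUC Val / GUG Val — synonymous.
Codon 8: GCU Ala / GCU Ala — identical.
Codon 9: CCG Pro / CCU Pro — synonymous.
Synonymous differences: 5.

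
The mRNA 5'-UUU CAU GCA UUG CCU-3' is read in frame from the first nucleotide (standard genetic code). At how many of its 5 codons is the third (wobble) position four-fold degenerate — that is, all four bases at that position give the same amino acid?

Codon 1 UUU (Phe): third position 2-fold.
Codon 2 CAU (His): third position 2-fold.
Codon 3 GCA (Ala): third position 4-fold.
Codon 4 UUG (Leu): third position 2-fold.
Codon 5 CCU (Pro): third position 4-fold.
Four-fold degenerate third positions: 2.

2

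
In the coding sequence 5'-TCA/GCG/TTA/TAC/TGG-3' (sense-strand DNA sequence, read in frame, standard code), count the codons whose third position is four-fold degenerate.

2

Codon 1 TCA (Ser): third position 4-fold.
Codon 2 GCG (Ala): third position 4-fold.
Codon 3 TTA (Leu): third position 2-fold.
Codon 4 TAC (Tyr): third position 2-fold.
Codon 5 TGG (Trp): third position 1-fold.
Four-fold degenerate third positions: 2.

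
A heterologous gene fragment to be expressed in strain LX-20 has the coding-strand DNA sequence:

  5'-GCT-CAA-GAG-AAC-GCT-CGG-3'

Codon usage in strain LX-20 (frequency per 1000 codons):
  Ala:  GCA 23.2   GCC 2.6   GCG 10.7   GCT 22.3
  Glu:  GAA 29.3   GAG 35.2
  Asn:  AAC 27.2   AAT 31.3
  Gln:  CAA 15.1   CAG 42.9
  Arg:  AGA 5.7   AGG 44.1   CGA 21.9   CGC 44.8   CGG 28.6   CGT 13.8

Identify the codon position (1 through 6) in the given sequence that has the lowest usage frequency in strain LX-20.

2

Codon 1 GCT (Ala): 22.3 per 1000.
Codon 2 CAA (Gln): 15.1 per 1000.
Codon 3 GAG (Glu): 35.2 per 1000.
Codon 4 AAC (Asn): 27.2 per 1000.
Codon 5 GCT (Ala): 22.3 per 1000.
Codon 6 CGG (Arg): 28.6 per 1000.
Lowest frequency is 15.1 at codon 2.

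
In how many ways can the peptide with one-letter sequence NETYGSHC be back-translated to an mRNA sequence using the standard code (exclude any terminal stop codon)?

Asn: 2 codons.
Glu: 2 codons.
Thr: 4 codons.
Tyr: 2 codons.
Gly: 4 codons.
Ser: 6 codons.
His: 2 codons.
Cys: 2 codons.
2 × 2 × 4 × 2 × 4 × 6 × 2 × 2 = 3072.

3072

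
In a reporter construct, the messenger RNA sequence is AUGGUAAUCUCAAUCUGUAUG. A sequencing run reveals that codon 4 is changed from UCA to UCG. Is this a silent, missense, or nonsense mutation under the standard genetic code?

Position 12 falls in codon 4: UCA → Ser.
After the substitution the codon is UCG → Ser.
Both encode Ser, so the change is synonymous.

silent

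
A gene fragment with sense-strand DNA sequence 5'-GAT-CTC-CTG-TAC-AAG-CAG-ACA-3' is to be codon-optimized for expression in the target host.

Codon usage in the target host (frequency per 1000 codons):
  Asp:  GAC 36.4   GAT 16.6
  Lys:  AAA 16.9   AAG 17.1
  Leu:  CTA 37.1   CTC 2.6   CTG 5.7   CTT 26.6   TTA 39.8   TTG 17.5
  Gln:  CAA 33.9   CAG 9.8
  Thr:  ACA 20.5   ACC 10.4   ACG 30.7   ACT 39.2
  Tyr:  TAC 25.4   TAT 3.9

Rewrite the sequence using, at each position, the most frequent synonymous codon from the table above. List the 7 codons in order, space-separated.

GAC TTA TTA TAC AAG CAA ACT

Codon 1 (Asp): best is GAC at 36.4.
Codon 2 (Leu): best is TTA at 39.8.
Codon 3 (Leu): best is TTA at 39.8.
Codon 4 (Tyr): best is TAC at 25.4.
Codon 5 (Lys): best is AAG at 17.1.
Codon 6 (Gln): best is CAA at 33.9.
Codon 7 (Thr): best is ACT at 39.2.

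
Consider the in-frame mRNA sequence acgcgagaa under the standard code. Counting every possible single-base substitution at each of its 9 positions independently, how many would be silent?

Codon 1 (ACG, Thr): 3 synonymous substitutions.
Codon 2 (CGA, Arg): 4 synonymous substitutions.
Codon 3 (GAA, Glu): 1 synonymous substitution.
Total: 3 + 4 + 1 = 8.

8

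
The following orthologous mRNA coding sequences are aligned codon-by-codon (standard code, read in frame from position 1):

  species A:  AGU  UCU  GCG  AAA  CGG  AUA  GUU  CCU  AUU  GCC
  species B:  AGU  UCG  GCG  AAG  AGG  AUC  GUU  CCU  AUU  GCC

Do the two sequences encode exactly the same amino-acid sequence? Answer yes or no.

yes

Codon 1: AGU Ser / AGU Ser — identical.
Codon 2: UCU Ser / UCG Ser — synonymous.
Codon 3: GCG Ala / GCG Ala — identical.
Codon 4: AAA Lys / AAG Lys — synonymous.
Codon 5: CGG Arg / AGG Arg — synonymous.
Codon 6: AUA Ile / AUC Ile — synonymous.
Codon 7: GUU Val / GUU Val — identical.
Codon 8: CCU Pro / CCU Pro — identical.
Codon 9: AUU Ile / AUU Ile — identical.
Codon 10: GCC Ala / GCC Ala — identical.
Nonsynonymous differences: 0 → same protein.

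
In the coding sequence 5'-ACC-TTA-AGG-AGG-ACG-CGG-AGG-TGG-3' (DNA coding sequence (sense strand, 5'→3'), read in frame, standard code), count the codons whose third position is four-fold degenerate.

Codon 1 ACC (Thr): third position 4-fold.
Codon 2 TTA (Leu): third position 2-fold.
Codon 3 AGG (Arg): third position 2-fold.
Codon 4 AGG (Arg): third position 2-fold.
Codon 5 ACG (Thr): third position 4-fold.
Codon 6 CGG (Arg): third position 4-fold.
Codon 7 AGG (Arg): third position 2-fold.
Codon 8 TGG (Trp): third position 1-fold.
Four-fold degenerate third positions: 3.

3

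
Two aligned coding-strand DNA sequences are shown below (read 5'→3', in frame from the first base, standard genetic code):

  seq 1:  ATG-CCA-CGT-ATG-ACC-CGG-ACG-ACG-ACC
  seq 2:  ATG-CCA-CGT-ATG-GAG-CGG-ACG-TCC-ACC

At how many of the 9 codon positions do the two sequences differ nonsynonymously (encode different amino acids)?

Codon 1: ATG Met / ATG Met — identical.
Codon 2: CCA Pro / CCA Pro — identical.
Codon 3: CGT Arg / CGT Arg — identical.
Codon 4: ATG Met / ATG Met — identical.
Codon 5: ACC Thr / GAG Glu — nonsynonymous.
Codon 6: CGG Arg / CGG Arg — identical.
Codon 7: ACG Thr / ACG Thr — identical.
Codon 8: ACG Thr / TCC Ser — nonsynonymous.
Codon 9: ACC Thr / ACC Thr — identical.
Nonsynonymous differences: 2.

2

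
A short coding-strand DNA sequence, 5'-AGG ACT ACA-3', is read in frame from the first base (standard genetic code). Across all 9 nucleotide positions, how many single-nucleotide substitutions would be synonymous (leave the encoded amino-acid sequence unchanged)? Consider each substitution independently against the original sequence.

Codon 1 (AGG, Arg): 2 synonymous substitutions.
Codon 2 (ACT, Thr): 3 synonymous substitutions.
Codon 3 (ACA, Thr): 3 synonymous substitutions.
Total: 2 + 3 + 3 = 8.

8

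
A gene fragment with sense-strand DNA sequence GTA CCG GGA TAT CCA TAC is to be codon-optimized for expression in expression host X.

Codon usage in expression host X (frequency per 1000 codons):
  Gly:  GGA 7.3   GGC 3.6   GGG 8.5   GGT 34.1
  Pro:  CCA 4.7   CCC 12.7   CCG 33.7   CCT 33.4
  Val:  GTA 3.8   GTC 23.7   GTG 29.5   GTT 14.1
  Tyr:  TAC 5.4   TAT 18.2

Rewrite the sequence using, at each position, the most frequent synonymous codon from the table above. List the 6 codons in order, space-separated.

Codon 1 (Val): best is GTG at 29.5.
Codon 2 (Pro): best is CCG at 33.7.
Codon 3 (Gly): best is GGT at 34.1.
Codon 4 (Tyr): best is TAT at 18.2.
Codon 5 (Pro): best is CCG at 33.7.
Codon 6 (Tyr): best is TAT at 18.2.

GTG CCG GGT TAT CCG TAT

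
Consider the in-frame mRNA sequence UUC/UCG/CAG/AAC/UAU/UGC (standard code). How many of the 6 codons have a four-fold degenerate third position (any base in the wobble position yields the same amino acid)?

1

Codon 1 UUC (Phe): third position 2-fold.
Codon 2 UCG (Ser): third position 4-fold.
Codon 3 CAG (Gln): third position 2-fold.
Codon 4 AAC (Asn): third position 2-fold.
Codon 5 UAU (Tyr): third position 2-fold.
Codon 6 UGC (Cys): third position 2-fold.
Four-fold degenerate third positions: 1.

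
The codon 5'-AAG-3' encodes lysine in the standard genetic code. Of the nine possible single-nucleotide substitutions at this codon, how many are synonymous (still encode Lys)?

Position 1: none → 0 synonymous.
Position 2: none → 0 synonymous.
Position 3: AAA → 1 synonymous.
Total: 0 + 0 + 1 = 1.

1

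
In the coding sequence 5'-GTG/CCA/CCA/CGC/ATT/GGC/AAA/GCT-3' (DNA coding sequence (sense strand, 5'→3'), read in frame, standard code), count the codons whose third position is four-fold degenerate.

6

Codon 1 GTG (Val): third position 4-fold.
Codon 2 CCA (Pro): third position 4-fold.
Codon 3 CCA (Pro): third position 4-fold.
Codon 4 CGC (Arg): third position 4-fold.
Codon 5 ATT (Ile): third position 3-fold.
Codon 6 GGC (Gly): third position 4-fold.
Codon 7 AAA (Lys): third position 2-fold.
Codon 8 GCT (Ala): third position 4-fold.
Four-fold degenerate third positions: 6.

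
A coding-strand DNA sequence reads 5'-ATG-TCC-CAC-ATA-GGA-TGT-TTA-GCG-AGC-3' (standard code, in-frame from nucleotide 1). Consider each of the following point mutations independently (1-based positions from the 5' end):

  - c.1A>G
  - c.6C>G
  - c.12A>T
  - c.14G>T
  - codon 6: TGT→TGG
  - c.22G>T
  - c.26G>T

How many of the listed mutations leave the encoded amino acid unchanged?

Codon 1: ATG (Met) → GTG (Val) — missense.
Codon 2: TCC (Ser) → TCG (Ser) — synonymous.
Codon 4: ATA (Ile) → ATT (Ile) — synonymous.
Codon 5: GGA (Gly) → GTA (Val) — missense.
Codon 6: TGT (Cys) → TGG (Trp) — missense.
Codon 8: GCG (Ala) → TCG (Ser) — missense.
Codon 9: AGC (Ser) → ATC (Ile) — missense.
Synonymous: 2 of 7.

2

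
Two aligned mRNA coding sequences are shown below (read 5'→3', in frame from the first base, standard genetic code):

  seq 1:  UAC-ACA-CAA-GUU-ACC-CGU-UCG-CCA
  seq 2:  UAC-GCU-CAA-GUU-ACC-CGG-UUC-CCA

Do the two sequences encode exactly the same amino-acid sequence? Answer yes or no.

Codon 1: UAC Tyr / UAC Tyr — identical.
Codon 2: ACA Thr / GCU Ala — nonsynonymous.
Codon 3: CAA Gln / CAA Gln — identical.
Codon 4: GUU Val / GUU Val — identical.
Codon 5: ACC Thr / ACC Thr — identical.
Codon 6: CGU Arg / CGG Arg — synonymous.
Codon 7: UCG Ser / UUC Phe — nonsynonymous.
Codon 8: CCA Pro / CCA Pro — identical.
Nonsynonymous differences: 2 → different protein.

no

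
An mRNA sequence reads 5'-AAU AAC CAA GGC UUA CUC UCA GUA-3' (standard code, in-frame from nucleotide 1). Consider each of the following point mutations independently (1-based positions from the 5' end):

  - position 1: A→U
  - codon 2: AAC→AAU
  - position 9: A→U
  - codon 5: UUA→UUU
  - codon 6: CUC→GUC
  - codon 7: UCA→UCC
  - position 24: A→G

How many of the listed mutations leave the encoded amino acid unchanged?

3

Codon 1: AAU (Asn) → UAU (Tyr) — missense.
Codon 2: AAC (Asn) → AAU (Asn) — synonymous.
Codon 3: CAA (Gln) → CAU (His) — missense.
Codon 5: UUA (Leu) → UUU (Phe) — missense.
Codon 6: CUC (Leu) → GUC (Val) — missense.
Codon 7: UCA (Ser) → UCC (Ser) — synonymous.
Codon 8: GUA (Val) → GUG (Val) — synonymous.
Synonymous: 3 of 7.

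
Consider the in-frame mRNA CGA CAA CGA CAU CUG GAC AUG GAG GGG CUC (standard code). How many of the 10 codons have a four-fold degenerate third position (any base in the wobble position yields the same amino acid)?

5

Codon 1 CGA (Arg): third position 4-fold.
Codon 2 CAA (Gln): third position 2-fold.
Codon 3 CGA (Arg): third position 4-fold.
Codon 4 CAU (His): third position 2-fold.
Codon 5 CUG (Leu): third position 4-fold.
Codon 6 GAC (Asp): third position 2-fold.
Codon 7 AUG (Met): third position 1-fold.
Codon 8 GAG (Glu): third position 2-fold.
Codon 9 GGG (Gly): third position 4-fold.
Codon 10 CUC (Leu): third position 4-fold.
Four-fold degenerate third positions: 5.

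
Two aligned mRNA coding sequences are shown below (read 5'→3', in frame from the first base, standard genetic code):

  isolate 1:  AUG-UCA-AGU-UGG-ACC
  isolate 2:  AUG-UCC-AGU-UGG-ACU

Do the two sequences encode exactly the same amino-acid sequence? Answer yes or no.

Codon 1: AUG Met / AUG Met — identical.
Codon 2: UCA Ser / UCC Ser — synonymous.
Codon 3: AGU Ser / AGU Ser — identical.
Codon 4: UGG Trp / UGG Trp — identical.
Codon 5: ACC Thr / ACU Thr — synonymous.
Nonsynonymous differences: 0 → same protein.

yes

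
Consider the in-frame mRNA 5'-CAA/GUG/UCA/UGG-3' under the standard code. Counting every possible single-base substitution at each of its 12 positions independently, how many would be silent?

7

Codon 1 (CAA, Gln): 1 synonymous substitution.
Codon 2 (GUG, Val): 3 synonymous substitutions.
Codon 3 (UCA, Ser): 3 synonymous substitutions.
Codon 4 (UGG, Trp): 0 synonymous substitutions.
Total: 1 + 3 + 3 + 0 = 7.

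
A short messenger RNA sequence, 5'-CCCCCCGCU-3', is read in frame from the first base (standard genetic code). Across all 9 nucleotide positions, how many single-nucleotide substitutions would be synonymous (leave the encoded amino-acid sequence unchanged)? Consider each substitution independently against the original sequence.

Codon 1 (CCC, Pro): 3 synonymous substitutions.
Codon 2 (CCC, Pro): 3 synonymous substitutions.
Codon 3 (GCU, Ala): 3 synonymous substitutions.
Total: 3 + 3 + 3 = 9.

9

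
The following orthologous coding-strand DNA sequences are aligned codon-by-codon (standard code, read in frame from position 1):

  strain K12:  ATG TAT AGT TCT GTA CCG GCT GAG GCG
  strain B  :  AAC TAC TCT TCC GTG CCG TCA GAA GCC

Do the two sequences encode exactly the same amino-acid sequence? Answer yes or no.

no

Codon 1: ATG Met / AAC Asn — nonsynonymous.
Codon 2: TAT Tyr / TAC Tyr — synonymous.
Codon 3: AGT Ser / TCT Ser — synonymous.
Codon 4: TCT Ser / TCC Ser — synonymous.
Codon 5: GTA Val / GTG Val — synonymous.
Codon 6: CCG Pro / CCG Pro — identical.
Codon 7: GCT Ala / TCA Ser — nonsynonymous.
Codon 8: GAG Glu / GAA Glu — synonymous.
Codon 9: GCG Ala / GCC Ala — synonymous.
Nonsynonymous differences: 2 → different protein.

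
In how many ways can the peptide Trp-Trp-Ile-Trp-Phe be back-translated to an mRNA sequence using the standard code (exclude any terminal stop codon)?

6

Trp: 1 codon.
Trp: 1 codon.
Ile: 3 codons.
Trp: 1 codon.
Phe: 2 codons.
1 × 1 × 3 × 1 × 2 = 6.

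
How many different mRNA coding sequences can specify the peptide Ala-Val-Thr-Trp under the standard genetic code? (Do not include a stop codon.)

Ala: 4 codons.
Val: 4 codons.
Thr: 4 codons.
Trp: 1 codon.
4 × 4 × 4 × 1 = 64.

64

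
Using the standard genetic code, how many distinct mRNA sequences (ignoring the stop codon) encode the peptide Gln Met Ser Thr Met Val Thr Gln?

1536

Gln: 2 codons.
Met: 1 codon.
Ser: 6 codons.
Thr: 4 codons.
Met: 1 codon.
Val: 4 codons.
Thr: 4 codons.
Gln: 2 codons.
2 × 1 × 6 × 4 × 1 × 4 × 4 × 2 = 1536.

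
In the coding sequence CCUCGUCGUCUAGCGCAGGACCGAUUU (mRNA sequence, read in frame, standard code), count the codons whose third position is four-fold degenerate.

6

Codon 1 CCU (Pro): third position 4-fold.
Codon 2 CGU (Arg): third position 4-fold.
Codon 3 CGU (Arg): third position 4-fold.
Codon 4 CUA (Leu): third position 4-fold.
Codon 5 GCG (Ala): third position 4-fold.
Codon 6 CAG (Gln): third position 2-fold.
Codon 7 GAC (Asp): third position 2-fold.
Codon 8 CGA (Arg): third position 4-fold.
Codon 9 UUU (Phe): third position 2-fold.
Four-fold degenerate third positions: 6.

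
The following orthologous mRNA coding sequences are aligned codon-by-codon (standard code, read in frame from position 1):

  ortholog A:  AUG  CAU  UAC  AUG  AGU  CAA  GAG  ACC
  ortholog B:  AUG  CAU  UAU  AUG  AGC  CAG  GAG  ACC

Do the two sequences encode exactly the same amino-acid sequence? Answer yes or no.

yes

Codon 1: AUG Met / AUG Met — identical.
Codon 2: CAU His / CAU His — identical.
Codon 3: UAC Tyr / UAU Tyr — synonymous.
Codon 4: AUG Met / AUG Met — identical.
Codon 5: AGU Ser / AGC Ser — synonymous.
Codon 6: CAA Gln / CAG Gln — synonymous.
Codon 7: GAG Glu / GAG Glu — identical.
Codon 8: ACC Thr / ACC Thr — identical.
Nonsynonymous differences: 0 → same protein.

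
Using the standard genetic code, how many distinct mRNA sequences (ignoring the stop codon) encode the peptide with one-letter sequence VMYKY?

Val: 4 codons.
Met: 1 codon.
Tyr: 2 codons.
Lys: 2 codons.
Tyr: 2 codons.
4 × 1 × 2 × 2 × 2 = 32.

32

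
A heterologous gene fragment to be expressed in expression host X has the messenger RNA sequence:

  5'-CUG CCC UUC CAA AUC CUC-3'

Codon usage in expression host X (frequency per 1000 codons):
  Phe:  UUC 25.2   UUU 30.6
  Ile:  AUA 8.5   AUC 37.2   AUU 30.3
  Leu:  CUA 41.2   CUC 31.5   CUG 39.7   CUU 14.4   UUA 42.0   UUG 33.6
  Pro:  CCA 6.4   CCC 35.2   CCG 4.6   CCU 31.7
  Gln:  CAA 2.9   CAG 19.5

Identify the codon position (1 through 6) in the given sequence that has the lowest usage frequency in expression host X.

Codon 1 CUG (Leu): 39.7 per 1000.
Codon 2 CCC (Pro): 35.2 per 1000.
Codon 3 UUC (Phe): 25.2 per 1000.
Codon 4 CAA (Gln): 2.9 per 1000.
Codon 5 AUC (Ile): 37.2 per 1000.
Codon 6 CUC (Leu): 31.5 per 1000.
Lowest frequency is 2.9 at codon 4.

4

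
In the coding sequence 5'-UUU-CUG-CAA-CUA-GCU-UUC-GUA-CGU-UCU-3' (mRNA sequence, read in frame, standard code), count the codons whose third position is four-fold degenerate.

Codon 1 UUU (Phe): third position 2-fold.
Codon 2 CUG (Leu): third position 4-fold.
Codon 3 CAA (Gln): third position 2-fold.
Codon 4 CUA (Leu): third position 4-fold.
Codon 5 GCU (Ala): third position 4-fold.
Codon 6 UUC (Phe): third position 2-fold.
Codon 7 GUA (Val): third position 4-fold.
Codon 8 CGU (Arg): third position 4-fold.
Codon 9 UCU (Ser): third position 4-fold.
Four-fold degenerate third positions: 6.

6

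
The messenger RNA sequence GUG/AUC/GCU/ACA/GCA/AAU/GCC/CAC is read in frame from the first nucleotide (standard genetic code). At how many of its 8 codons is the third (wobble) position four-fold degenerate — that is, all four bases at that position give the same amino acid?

Codon 1 GUG (Val): third position 4-fold.
Codon 2 AUC (Ile): third position 3-fold.
Codon 3 GCU (Ala): third position 4-fold.
Codon 4 ACA (Thr): third position 4-fold.
Codon 5 GCA (Ala): third position 4-fold.
Codon 6 AAU (Asn): third position 2-fold.
Codon 7 GCC (Ala): third position 4-fold.
Codon 8 CAC (His): third position 2-fold.
Four-fold degenerate third positions: 5.

5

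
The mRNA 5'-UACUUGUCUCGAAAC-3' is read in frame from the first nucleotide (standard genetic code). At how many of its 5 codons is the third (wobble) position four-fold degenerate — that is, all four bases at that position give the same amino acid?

2

Codon 1 UAC (Tyr): third position 2-fold.
Codon 2 UUG (Leu): third position 2-fold.
Codon 3 UCU (Ser): third position 4-fold.
Codon 4 CGA (Arg): third position 4-fold.
Codon 5 AAC (Asn): third position 2-fold.
Four-fold degenerate third positions: 2.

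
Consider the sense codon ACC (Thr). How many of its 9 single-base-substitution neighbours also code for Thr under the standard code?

3

Position 1: none → 0 synonymous.
Position 2: none → 0 synonymous.
Position 3: ACU, ACA, ACG → 3 synonymous.
Total: 0 + 0 + 3 = 3.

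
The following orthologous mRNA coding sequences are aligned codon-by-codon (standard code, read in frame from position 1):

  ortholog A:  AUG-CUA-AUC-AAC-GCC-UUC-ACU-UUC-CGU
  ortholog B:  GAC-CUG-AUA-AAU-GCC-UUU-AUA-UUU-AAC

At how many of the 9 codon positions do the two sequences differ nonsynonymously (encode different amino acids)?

3

Codon 1: AUG Met / GAC Asp — nonsynonymous.
Codon 2: CUA Leu / CUG Leu — synonymous.
Codon 3: AUC Ile / AUA Ile — synonymous.
Codon 4: AAC Asn / AAU Asn — synonymous.
Codon 5: GCC Ala / GCC Ala — identical.
Codon 6: UUC Phe / UUU Phe — synonymous.
Codon 7: ACU Thr / AUA Ile — nonsynonymous.
Codon 8: UUC Phe / UUU Phe — synonymous.
Codon 9: CGU Arg / AAC Asn — nonsynonymous.
Nonsynonymous differences: 3.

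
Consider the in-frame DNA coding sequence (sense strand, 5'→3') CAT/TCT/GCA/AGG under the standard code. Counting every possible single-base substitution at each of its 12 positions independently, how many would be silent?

Codon 1 (CAT, His): 1 synonymous substitution.
Codon 2 (TCT, Ser): 3 synonymous substitutions.
Codon 3 (GCA, Ala): 3 synonymous substitutions.
Codon 4 (AGG, Arg): 2 synonymous substitutions.
Total: 1 + 3 + 3 + 2 = 9.

9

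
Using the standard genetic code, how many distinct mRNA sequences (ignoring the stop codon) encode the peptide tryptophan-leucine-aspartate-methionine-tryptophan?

Trp: 1 codon.
Leu: 6 codons.
Asp: 2 codons.
Met: 1 codon.
Trp: 1 codon.
1 × 6 × 2 × 1 × 1 = 12.

12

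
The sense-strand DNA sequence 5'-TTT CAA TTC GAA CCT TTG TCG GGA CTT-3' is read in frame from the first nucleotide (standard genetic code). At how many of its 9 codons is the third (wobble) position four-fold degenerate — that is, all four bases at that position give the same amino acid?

Codon 1 TTT (Phe): third position 2-fold.
Codon 2 CAA (Gln): third position 2-fold.
Codon 3 TTC (Phe): third position 2-fold.
Codon 4 GAA (Glu): third position 2-fold.
Codon 5 CCT (Pro): third position 4-fold.
Codon 6 TTG (Leu): third position 2-fold.
Codon 7 TCG (Ser): third position 4-fold.
Codon 8 GGA (Gly): third position 4-fold.
Codon 9 CTT (Leu): third position 4-fold.
Four-fold degenerate third positions: 4.

4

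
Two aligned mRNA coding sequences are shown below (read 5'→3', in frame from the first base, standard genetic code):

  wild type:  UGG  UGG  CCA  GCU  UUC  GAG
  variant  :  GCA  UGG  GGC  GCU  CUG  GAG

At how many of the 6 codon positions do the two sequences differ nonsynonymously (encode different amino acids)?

3

Codon 1: UGG Trp / GCA Ala — nonsynonymous.
Codon 2: UGG Trp / UGG Trp — identical.
Codon 3: CCA Pro / GGC Gly — nonsynonymous.
Codon 4: GCU Ala / GCU Ala — identical.
Codon 5: UUC Phe / CUG Leu — nonsynonymous.
Codon 6: GAG Glu / GAG Glu — identical.
Nonsynonymous differences: 3.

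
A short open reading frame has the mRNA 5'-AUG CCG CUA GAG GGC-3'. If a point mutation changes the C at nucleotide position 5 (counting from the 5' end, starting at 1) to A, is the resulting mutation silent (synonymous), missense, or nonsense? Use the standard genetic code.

Position 5 falls in codon 2: CCG → Pro.
After the substitution the codon is CAG → Gln.
Pro ≠ Gln, so this is a missense mutation.

missense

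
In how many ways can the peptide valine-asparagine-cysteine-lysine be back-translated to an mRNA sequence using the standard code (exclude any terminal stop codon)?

32

Val: 4 codons.
Asn: 2 codons.
Cys: 2 codons.
Lys: 2 codons.
4 × 2 × 2 × 2 = 32.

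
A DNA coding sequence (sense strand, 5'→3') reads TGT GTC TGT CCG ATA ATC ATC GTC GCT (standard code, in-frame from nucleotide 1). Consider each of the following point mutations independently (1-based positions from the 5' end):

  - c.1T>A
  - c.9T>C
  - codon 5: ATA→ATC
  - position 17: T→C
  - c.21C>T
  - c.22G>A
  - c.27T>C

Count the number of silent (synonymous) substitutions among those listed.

4

Codon 1: TGT (Cys) → AGT (Ser) — missense.
Codon 3: TGT (Cys) → TGC (Cys) — synonymous.
Codon 5: ATA (Ile) → ATC (Ile) — synonymous.
Codon 6: ATC (Ile) → ACC (Thr) — missense.
Codon 7: ATC (Ile) → ATT (Ile) — synonymous.
Codon 8: GTC (Val) → ATC (Ile) — missense.
Codon 9: GCT (Ala) → GCC (Ala) — synonymous.
Synonymous: 4 of 7.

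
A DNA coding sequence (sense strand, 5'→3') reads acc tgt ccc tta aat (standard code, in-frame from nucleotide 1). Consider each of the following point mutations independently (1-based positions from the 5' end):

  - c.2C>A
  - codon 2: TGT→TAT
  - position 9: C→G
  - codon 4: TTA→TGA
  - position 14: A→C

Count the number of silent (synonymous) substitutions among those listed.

Codon 1: ACC (Thr) → AAC (Asn) — missense.
Codon 2: TGT (Cys) → TAT (Tyr) — missense.
Codon 3: CCC (Pro) → CCG (Pro) — synonymous.
Codon 4: TTA (Leu) → TGA (Stop) — nonsense.
Codon 5: AAT (Asn) → ACT (Thr) — missense.
Synonymous: 1 of 5.

1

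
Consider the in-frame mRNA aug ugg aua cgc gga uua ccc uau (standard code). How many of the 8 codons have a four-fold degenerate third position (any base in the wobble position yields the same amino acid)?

3

Codon 1 AUG (Met): third position 1-fold.
Codon 2 UGG (Trp): third position 1-fold.
Codon 3 AUA (Ile): third position 3-fold.
Codon 4 CGC (Arg): third position 4-fold.
Codon 5 GGA (Gly): third position 4-fold.
Codon 6 UUA (Leu): third position 2-fold.
Codon 7 CCC (Pro): third position 4-fold.
Codon 8 UAU (Tyr): third position 2-fold.
Four-fold degenerate third positions: 3.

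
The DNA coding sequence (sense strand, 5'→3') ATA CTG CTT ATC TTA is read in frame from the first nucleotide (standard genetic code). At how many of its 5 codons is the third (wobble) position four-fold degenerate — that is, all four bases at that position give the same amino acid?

Codon 1 ATA (Ile): third position 3-fold.
Codon 2 CTG (Leu): third position 4-fold.
Codon 3 CTT (Leu): third position 4-fold.
Codon 4 ATC (Ile): third position 3-fold.
Codon 5 TTA (Leu): third position 2-fold.
Four-fold degenerate third positions: 2.

2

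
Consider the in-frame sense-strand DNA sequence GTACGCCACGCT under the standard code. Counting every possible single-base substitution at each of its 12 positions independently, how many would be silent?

10

Codon 1 (GTA, Val): 3 synonymous substitutions.
Codon 2 (CGC, Arg): 3 synonymous substitutions.
Codon 3 (CAC, His): 1 synonymous substitution.
Codon 4 (GCT, Ala): 3 synonymous substitutions.
Total: 3 + 3 + 1 + 3 = 10.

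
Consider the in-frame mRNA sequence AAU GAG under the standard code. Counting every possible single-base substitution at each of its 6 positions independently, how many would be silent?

Codon 1 (AAU, Asn): 1 synonymous substitution.
Codon 2 (GAG, Glu): 1 synonymous substitution.
Total: 1 + 1 = 2.

2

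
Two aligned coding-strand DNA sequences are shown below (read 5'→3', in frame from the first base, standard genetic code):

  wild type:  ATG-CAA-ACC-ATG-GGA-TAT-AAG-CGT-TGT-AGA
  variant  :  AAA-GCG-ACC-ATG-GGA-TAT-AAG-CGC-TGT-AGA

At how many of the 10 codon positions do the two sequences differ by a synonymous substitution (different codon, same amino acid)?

Codon 1: ATG Met / AAA Lys — nonsynonymous.
Codon 2: CAA Gln / GCG Ala — nonsynonymous.
Codon 3: ACC Thr / ACC Thr — identical.
Codon 4: ATG Met / ATG Met — identical.
Codon 5: GGA Gly / GGA Gly — identical.
Codon 6: TAT Tyr / TAT Tyr — identical.
Codon 7: AAG Lys / AAG Lys — identical.
Codon 8: CGT Arg / CGC Arg — synonymous.
Codon 9: TGT Cys / TGT Cys — identical.
Codon 10: AGA Arg / AGA Arg — identical.
Synonymous differences: 1.

1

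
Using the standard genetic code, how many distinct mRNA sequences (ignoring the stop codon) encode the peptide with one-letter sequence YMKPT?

Tyr: 2 codons.
Met: 1 codon.
Lys: 2 codons.
Pro: 4 codons.
Thr: 4 codons.
2 × 1 × 2 × 4 × 4 = 64.

64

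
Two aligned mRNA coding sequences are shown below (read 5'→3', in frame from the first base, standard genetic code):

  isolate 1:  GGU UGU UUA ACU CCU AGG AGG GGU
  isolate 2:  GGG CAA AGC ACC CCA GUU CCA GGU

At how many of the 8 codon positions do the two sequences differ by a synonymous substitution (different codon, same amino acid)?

Codon 1: GGU Gly / GGG Gly — synonymous.
Codon 2: UGU Cys / CAA Gln — nonsynonymous.
Codon 3: UUA Leu / AGC Ser — nonsynonymous.
Codon 4: ACU Thr / ACC Thr — synonymous.
Codon 5: CCU Pro / CCA Pro — synonymous.
Codon 6: AGG Arg / GUU Val — nonsynonymous.
Codon 7: AGG Arg / CCA Pro — nonsynonymous.
Codon 8: GGU Gly / GGU Gly — identical.
Synonymous differences: 3.

3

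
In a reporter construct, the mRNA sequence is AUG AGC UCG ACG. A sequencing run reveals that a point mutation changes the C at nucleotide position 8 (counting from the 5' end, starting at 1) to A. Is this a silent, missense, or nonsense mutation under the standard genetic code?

nonsense

Position 8 falls in codon 3: UCG → Ser.
After the substitution the codon is UAG → Stop.
The new codon is a stop codon, so this is a nonsense mutation.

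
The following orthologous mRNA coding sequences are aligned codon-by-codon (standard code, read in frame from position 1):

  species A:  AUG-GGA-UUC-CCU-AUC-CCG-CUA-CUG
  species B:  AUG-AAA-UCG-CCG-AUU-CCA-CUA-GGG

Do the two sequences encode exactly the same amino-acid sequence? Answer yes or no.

Codon 1: AUG Met / AUG Met — identical.
Codon 2: GGA Gly / AAA Lys — nonsynonymous.
Codon 3: UUC Phe / UCG Ser — nonsynonymous.
Codon 4: CCU Pro / CCG Pro — synonymous.
Codon 5: AUC Ile / AUU Ile — synonymous.
Codon 6: CCG Pro / CCA Pro — synonymous.
Codon 7: CUA Leu / CUA Leu — identical.
Codon 8: CUG Leu / GGG Gly — nonsynonymous.
Nonsynonymous differences: 3 → different protein.

no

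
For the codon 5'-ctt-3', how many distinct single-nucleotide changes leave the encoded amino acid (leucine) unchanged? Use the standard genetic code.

Position 1: none → 0 synonymous.
Position 2: none → 0 synonymous.
Position 3: CTC, CTA, CTG → 3 synonymous.
Total: 0 + 0 + 3 = 3.

3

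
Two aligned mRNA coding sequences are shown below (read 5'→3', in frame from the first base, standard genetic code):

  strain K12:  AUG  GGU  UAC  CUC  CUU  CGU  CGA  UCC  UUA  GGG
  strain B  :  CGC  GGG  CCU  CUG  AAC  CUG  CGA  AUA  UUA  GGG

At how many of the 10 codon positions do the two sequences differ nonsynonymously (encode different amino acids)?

5

Codon 1: AUG Met / CGC Arg — nonsynonymous.
Codon 2: GGU Gly / GGG Gly — synonymous.
Codon 3: UAC Tyr / CCU Pro — nonsynonymous.
Codon 4: CUC Leu / CUG Leu — synonymous.
Codon 5: CUU Leu / AAC Asn — nonsynonymous.
Codon 6: CGU Arg / CUG Leu — nonsynonymous.
Codon 7: CGA Arg / CGA Arg — identical.
Codon 8: UCC Ser / AUA Ile — nonsynonymous.
Codon 9: UUA Leu / UUA Leu — identical.
Codon 10: GGG Gly / GGG Gly — identical.
Nonsynonymous differences: 5.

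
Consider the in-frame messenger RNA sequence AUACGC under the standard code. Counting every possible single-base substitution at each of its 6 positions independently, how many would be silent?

5

Codon 1 (AUA, Ile): 2 synonymous substitutions.
Codon 2 (CGC, Arg): 3 synonymous substitutions.
Total: 2 + 3 = 5.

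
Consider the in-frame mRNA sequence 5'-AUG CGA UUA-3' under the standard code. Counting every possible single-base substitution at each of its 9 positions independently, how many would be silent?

6

Codon 1 (AUG, Met): 0 synonymous substitutions.
Codon 2 (CGA, Arg): 4 synonymous substitutions.
Codon 3 (UUA, Leu): 2 synonymous substitutions.
Total: 0 + 4 + 2 = 6.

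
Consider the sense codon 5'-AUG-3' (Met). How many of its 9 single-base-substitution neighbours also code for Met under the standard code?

0

Position 1: none → 0 synonymous.
Position 2: none → 0 synonymous.
Position 3: none → 0 synonymous.
Total: 0 + 0 + 0 = 0.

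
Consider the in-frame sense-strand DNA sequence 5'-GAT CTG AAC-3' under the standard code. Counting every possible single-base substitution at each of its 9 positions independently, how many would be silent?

Codon 1 (GAT, Asp): 1 synonymous substitution.
Codon 2 (CTG, Leu): 4 synonymous substitutions.
Codon 3 (AAC, Asn): 1 synonymous substitution.
Total: 1 + 4 + 1 = 6.

6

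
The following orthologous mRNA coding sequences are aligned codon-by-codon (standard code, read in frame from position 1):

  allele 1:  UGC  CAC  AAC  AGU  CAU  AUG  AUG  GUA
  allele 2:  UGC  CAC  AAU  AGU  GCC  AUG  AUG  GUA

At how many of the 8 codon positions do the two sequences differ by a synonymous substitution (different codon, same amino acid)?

1

Codon 1: UGC Cys / UGC Cys — identical.
Codon 2: CAC His / CAC His — identical.
Codon 3: AAC Asn / AAU Asn — synonymous.
Codon 4: AGU Ser / AGU Ser — identical.
Codon 5: CAU His / GCC Ala — nonsynonymous.
Codon 6: AUG Met / AUG Met — identical.
Codon 7: AUG Met / AUG Met — identical.
Codon 8: GUA Val / GUA Val — identical.
Synonymous differences: 1.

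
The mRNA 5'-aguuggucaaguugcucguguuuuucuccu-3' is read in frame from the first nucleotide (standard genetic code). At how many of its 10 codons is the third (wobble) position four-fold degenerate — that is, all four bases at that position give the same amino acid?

Codon 1 AGU (Ser): third position 2-fold.
Codon 2 UGG (Trp): third position 1-fold.
Codon 3 UCA (Ser): third position 4-fold.
Codon 4 AGU (Ser): third position 2-fold.
Codon 5 UGC (Cys): third position 2-fold.
Codon 6 UCG (Ser): third position 4-fold.
Codon 7 UGU (Cys): third position 2-fold.
Codon 8 UUU (Phe): third position 2-fold.
Codon 9 UCU (Ser): third position 4-fold.
Codon 10 CCU (Pro): third position 4-fold.
Four-fold degenerate third positions: 4.

4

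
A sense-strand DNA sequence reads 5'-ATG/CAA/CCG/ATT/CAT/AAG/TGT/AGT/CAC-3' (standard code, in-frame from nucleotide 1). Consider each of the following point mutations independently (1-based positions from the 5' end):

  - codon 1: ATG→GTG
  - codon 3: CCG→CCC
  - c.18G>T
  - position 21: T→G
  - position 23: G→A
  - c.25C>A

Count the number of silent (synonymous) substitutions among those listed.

1

Codon 1: ATG (Met) → GTG (Val) — missense.
Codon 3: CCG (Pro) → CCC (Pro) — synonymous.
Codon 6: AAG (Lys) → AAT (Asn) — missense.
Codon 7: TGT (Cys) → TGG (Trp) — missense.
Codon 8: AGT (Ser) → AAT (Asn) — missense.
Codon 9: CAC (His) → AAC (Asn) — missense.
Synonymous: 1 of 6.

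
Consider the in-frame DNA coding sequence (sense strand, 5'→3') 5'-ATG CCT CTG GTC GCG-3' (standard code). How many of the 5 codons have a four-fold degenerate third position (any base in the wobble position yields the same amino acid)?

4

Codon 1 ATG (Met): third position 1-fold.
Codon 2 CCT (Pro): third position 4-fold.
Codon 3 CTG (Leu): third position 4-fold.
Codon 4 GTC (Val): third position 4-fold.
Codon 5 GCG (Ala): third position 4-fold.
Four-fold degenerate third positions: 4.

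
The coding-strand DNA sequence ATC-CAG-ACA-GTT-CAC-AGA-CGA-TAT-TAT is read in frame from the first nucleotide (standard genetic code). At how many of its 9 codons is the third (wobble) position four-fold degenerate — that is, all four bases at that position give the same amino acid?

3

Codon 1 ATC (Ile): third position 3-fold.
Codon 2 CAG (Gln): third position 2-fold.
Codon 3 ACA (Thr): third position 4-fold.
Codon 4 GTT (Val): third position 4-fold.
Codon 5 CAC (His): third position 2-fold.
Codon 6 AGA (Arg): third position 2-fold.
Codon 7 CGA (Arg): third position 4-fold.
Codon 8 TAT (Tyr): third position 2-fold.
Codon 9 TAT (Tyr): third position 2-fold.
Four-fold degenerate third positions: 3.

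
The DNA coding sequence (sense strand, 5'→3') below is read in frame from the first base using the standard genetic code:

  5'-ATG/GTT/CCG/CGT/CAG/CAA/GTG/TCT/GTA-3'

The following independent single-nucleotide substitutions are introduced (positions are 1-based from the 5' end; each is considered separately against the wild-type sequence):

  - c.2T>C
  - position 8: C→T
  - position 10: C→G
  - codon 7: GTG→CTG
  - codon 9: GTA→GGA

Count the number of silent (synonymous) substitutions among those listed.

0

Codon 1: ATG (Met) → ACG (Thr) — missense.
Codon 3: CCG (Pro) → CTG (Leu) — missense.
Codon 4: CGT (Arg) → GGT (Gly) — missense.
Codon 7: GTG (Val) → CTG (Leu) — missense.
Codon 9: GTA (Val) → GGA (Gly) — missense.
Synonymous: 0 of 5.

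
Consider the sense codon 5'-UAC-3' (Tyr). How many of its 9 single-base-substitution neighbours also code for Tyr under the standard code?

1

Position 1: none → 0 synonymous.
Position 2: none → 0 synonymous.
Position 3: UAU → 1 synonymous.
Total: 0 + 0 + 1 = 1.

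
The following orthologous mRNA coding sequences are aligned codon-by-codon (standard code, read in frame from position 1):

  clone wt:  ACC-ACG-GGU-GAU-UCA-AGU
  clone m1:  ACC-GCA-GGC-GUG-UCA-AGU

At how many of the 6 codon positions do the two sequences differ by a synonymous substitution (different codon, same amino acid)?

1

Codon 1: ACC Thr / ACC Thr — identical.
Codon 2: ACG Thr / GCA Ala — nonsynonymous.
Codon 3: GGU Gly / GGC Gly — synonymous.
Codon 4: GAU Asp / GUG Val — nonsynonymous.
Codon 5: UCA Ser / UCA Ser — identical.
Codon 6: AGU Ser / AGU Ser — identical.
Synonymous differences: 1.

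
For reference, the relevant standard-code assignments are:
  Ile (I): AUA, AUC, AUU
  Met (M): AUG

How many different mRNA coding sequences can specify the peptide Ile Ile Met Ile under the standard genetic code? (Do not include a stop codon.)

Ile: 3 codons.
Ile: 3 codons.
Met: 1 codon.
Ile: 3 codons.
3 × 3 × 1 × 3 = 27.

27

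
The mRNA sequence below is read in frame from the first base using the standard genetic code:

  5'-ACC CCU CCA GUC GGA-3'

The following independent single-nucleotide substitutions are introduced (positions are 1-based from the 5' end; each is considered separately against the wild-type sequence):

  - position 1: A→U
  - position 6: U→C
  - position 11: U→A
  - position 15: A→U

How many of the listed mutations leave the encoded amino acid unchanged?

Codon 1: ACC (Thr) → UCC (Ser) — missense.
Codon 2: CCU (Pro) → CCC (Pro) — synonymous.
Codon 4: GUC (Val) → GAC (Asp) — missense.
Codon 5: GGA (Gly) → GGU (Gly) — synonymous.
Synonymous: 2 of 4.

2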